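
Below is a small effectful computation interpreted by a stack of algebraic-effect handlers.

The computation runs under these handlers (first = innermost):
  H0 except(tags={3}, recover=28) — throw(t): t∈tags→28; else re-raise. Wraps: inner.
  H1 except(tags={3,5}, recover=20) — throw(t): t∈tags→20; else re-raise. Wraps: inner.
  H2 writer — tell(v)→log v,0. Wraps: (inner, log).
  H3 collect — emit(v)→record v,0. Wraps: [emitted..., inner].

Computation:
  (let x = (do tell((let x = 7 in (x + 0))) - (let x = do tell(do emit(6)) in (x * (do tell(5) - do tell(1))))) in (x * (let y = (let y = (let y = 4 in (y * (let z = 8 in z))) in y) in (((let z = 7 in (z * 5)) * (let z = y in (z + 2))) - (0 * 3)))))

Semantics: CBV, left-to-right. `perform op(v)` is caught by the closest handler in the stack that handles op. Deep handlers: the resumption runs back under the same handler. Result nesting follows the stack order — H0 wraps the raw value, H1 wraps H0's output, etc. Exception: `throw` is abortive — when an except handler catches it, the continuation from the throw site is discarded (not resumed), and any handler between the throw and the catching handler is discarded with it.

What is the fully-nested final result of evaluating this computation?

Answer: [6, (0, (7, 0, 5, 1))]

Evaluation trace:
tell(7) @ H2 ⇒ log+=7
emit(6) @ H3 ⇒ out+=6
tell(0) @ H2 ⇒ log+=0
tell(5) @ H2 ⇒ log+=5
tell(1) @ H2 ⇒ log+=1
H0 returns 0
H1 returns 0
H2 returns (0, (7, 0, 5, 1))
H3 returns [6, (0, (7, 0, 5, 1))]
= [6, (0, (7, 0, 5, 1))]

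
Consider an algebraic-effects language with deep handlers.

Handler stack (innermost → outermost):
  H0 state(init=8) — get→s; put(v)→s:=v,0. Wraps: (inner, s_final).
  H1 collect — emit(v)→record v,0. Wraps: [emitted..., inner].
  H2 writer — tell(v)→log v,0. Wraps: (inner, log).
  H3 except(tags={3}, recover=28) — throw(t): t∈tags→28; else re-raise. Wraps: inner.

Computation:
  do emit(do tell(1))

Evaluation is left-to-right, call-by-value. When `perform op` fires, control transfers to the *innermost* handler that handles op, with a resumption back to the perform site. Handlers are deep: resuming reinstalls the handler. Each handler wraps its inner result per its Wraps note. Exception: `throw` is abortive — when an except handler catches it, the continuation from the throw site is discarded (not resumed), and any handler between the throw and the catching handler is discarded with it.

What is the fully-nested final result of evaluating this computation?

Answer: ([0, (0, 8)], (1))

Working:
tell(1) @ H2 ⇒ log+=1
emit(0) @ H1 ⇒ out+=0
H0 returns (0, 8)
H1 returns [0, (0, 8)]
H2 returns ([0, (0, 8)], (1))
H3 returns ([0, (0, 8)], (1))
= ([0, (0, 8)], (1))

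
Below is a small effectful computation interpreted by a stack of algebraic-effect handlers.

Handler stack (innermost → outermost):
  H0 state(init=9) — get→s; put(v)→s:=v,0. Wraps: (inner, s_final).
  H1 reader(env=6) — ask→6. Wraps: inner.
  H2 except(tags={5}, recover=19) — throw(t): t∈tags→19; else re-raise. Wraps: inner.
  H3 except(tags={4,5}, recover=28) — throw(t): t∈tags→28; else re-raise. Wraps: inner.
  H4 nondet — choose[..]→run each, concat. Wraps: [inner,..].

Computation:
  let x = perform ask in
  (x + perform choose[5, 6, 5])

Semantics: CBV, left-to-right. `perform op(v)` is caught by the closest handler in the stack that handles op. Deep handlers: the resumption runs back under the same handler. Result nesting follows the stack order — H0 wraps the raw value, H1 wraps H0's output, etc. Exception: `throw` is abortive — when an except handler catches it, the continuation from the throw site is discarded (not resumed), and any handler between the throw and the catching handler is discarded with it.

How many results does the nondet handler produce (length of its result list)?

Answer: 3

Working:
ask @ H1 ⇒ 6
choose[5, 6, 5] @ H4
  branch[0] choose=5:
    H0 returns (11, 9)
    H1 returns (11, 9)
    H2 returns (11, 9)
    H3 returns (11, 9)
    H4 returns [(11, 9)]
  branch[1] choose=6:
    H0 returns (12, 9)
    H1 returns (12, 9)
    H2 returns (12, 9)
    H3 returns (12, 9)
    H4 returns [(12, 9)]
  branch[2] choose=5:
    H0 returns (11, 9)
    H1 returns (11, 9)
    H2 returns (11, 9)
    H3 returns (11, 9)
    H4 returns [(11, 9)]
= [(11, 9), (12, 9), (11, 9)]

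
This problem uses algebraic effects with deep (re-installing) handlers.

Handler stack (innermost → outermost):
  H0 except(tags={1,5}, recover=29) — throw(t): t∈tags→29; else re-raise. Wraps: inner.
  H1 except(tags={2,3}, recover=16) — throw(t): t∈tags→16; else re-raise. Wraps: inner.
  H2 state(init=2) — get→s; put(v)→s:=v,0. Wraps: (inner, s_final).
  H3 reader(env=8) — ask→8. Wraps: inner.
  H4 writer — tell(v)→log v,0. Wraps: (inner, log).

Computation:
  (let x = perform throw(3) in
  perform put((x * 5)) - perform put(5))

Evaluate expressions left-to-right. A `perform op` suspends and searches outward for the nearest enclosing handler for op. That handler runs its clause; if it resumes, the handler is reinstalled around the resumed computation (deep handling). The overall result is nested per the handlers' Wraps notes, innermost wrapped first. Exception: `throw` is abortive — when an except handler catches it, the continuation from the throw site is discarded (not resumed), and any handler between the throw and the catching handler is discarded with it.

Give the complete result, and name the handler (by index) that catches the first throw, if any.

Step-by-step:
throw(3) @ H0 re-raised
throw(3) @ H1 caught ⇒ 16
H2 returns (16, 2)
H3 returns (16, 2)
H4 returns ((16, 2), ())
= ((16, 2), ())

Answer: ((16, 2), ()) ; first throw caught by: H1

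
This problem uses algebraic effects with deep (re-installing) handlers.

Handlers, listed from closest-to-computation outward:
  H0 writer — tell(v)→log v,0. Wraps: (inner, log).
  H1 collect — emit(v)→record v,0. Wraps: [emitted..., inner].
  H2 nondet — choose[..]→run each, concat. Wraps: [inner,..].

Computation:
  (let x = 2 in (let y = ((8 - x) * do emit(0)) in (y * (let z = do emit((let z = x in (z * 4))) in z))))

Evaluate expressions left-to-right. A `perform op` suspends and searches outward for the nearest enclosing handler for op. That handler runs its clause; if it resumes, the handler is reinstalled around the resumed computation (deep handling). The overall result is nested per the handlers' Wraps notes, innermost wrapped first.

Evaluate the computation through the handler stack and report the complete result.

Step-by-step:
emit(0) @ H1 ⇒ out+=0
emit(8) @ H1 ⇒ out+=8
H0 returns (0, ())
H1 returns [0, 8, (0, ())]
H2 returns [[0, 8, (0, ())]]
= [[0, 8, (0, ())]]

Answer: [[0, 8, (0, ())]]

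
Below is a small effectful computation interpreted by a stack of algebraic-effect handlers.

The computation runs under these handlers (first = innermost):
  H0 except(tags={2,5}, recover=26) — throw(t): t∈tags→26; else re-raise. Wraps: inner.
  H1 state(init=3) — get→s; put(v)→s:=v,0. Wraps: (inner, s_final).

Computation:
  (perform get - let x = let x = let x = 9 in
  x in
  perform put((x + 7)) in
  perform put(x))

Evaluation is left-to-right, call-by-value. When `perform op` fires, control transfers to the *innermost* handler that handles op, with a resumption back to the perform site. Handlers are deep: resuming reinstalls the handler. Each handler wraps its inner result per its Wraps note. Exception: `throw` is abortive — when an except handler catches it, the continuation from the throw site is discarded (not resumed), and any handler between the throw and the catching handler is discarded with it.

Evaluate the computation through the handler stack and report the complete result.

Answer: (3, 0)

Evaluation trace:
get @ H1 ⇒ 3
put(16) @ H1 ⇒ s:=16
put(0) @ H1 ⇒ s:=0
H0 returns 3
H1 returns (3, 0)
= (3, 0)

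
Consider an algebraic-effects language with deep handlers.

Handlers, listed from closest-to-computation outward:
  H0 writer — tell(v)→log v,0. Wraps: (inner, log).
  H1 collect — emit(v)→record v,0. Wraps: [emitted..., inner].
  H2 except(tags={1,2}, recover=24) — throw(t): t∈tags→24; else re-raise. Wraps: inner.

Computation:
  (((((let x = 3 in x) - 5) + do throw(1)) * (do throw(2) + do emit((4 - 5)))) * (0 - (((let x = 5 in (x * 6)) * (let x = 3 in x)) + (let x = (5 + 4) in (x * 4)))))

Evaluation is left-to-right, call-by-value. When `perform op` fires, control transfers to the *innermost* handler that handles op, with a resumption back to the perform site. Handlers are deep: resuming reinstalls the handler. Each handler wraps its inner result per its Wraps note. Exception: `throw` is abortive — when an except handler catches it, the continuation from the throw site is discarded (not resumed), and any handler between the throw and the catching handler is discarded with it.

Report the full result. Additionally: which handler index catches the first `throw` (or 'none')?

Step-by-step:
throw(1) @ H2 caught ⇒ 24
= 24

Answer: 24 ; first throw caught by: H2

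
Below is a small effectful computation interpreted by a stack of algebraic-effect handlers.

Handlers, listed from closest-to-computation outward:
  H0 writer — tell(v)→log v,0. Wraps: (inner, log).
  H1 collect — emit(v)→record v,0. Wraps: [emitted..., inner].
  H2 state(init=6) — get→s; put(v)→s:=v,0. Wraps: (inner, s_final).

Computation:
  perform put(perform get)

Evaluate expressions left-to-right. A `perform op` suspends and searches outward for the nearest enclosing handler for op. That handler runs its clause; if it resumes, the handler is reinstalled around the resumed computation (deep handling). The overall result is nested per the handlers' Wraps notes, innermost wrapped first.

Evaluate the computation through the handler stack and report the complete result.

Answer: ([(0, ())], 6)

Evaluation trace:
get @ H2 ⇒ 6
put(6) @ H2 ⇒ s:=6
H0 returns (0, ())
H1 returns [(0, ())]
H2 returns ([(0, ())], 6)
= ([(0, ())], 6)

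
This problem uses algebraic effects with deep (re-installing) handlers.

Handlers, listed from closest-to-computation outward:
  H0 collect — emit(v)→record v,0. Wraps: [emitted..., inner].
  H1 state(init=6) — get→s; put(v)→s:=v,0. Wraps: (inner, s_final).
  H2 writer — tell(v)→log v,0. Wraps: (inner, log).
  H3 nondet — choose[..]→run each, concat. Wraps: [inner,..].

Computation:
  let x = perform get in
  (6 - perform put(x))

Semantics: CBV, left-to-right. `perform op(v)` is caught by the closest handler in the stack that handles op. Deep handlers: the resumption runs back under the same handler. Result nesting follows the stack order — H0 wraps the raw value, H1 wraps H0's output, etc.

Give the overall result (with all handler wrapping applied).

Evaluation trace:
get @ H1 ⇒ 6
put(6) @ H1 ⇒ s:=6
H0 returns [6]
H1 returns ([6], 6)
H2 returns (([6], 6), ())
H3 returns [(([6], 6), ())]
= [(([6], 6), ())]

Answer: [(([6], 6), ())]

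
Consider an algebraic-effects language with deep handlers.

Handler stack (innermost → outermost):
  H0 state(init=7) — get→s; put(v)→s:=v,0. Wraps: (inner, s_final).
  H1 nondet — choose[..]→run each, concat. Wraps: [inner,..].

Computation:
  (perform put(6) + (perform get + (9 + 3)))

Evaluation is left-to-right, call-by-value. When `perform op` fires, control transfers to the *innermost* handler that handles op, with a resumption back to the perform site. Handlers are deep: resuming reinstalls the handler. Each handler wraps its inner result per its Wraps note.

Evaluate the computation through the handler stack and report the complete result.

Step-by-step:
put(6) @ H0 ⇒ s:=6
get @ H0 ⇒ 6
H0 returns (18, 6)
H1 returns [(18, 6)]
= [(18, 6)]

Answer: [(18, 6)]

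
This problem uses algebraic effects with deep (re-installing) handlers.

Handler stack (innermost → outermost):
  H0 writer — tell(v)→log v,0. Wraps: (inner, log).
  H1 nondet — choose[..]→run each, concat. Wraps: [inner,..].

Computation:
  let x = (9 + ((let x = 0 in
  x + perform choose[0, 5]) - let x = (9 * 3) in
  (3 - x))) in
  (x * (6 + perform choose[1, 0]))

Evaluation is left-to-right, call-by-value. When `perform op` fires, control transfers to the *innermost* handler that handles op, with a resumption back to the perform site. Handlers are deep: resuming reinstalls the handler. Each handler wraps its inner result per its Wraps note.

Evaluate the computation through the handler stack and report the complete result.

Working:
choose[0, 5] @ H1
  branch[0] choose=0:
    choose[1, 0] @ H1
      branch[0] choose=1:
        H0 returns (231, ())
        H1 returns [(231, ())]
      branch[1] choose=0:
        H0 returns (198, ())
        H1 returns [(198, ())]
  branch[1] choose=5:
    choose[1, 0] @ H1
      branch[0] choose=1:
        H0 returns (266, ())
        H1 returns [(266, ())]
      branch[1] choose=0:
        H0 returns (228, ())
        H1 returns [(228, ())]
= [(231, ()), (198, ()), (266, ()), (228, ())]

Answer: [(231, ()), (198, ()), (266, ()), (228, ())]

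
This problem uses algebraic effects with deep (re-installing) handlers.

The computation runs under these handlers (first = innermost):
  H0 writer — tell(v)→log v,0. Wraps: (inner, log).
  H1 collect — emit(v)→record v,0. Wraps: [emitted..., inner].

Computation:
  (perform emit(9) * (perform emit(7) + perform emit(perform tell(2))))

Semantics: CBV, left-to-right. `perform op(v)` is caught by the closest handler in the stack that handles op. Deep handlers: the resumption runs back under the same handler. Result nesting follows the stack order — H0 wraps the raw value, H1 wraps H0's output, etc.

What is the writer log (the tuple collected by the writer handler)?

Step-by-step:
emit(9) @ H1 ⇒ out+=9
emit(7) @ H1 ⇒ out+=7
tell(2) @ H0 ⇒ log+=2
emit(0) @ H1 ⇒ out+=0
H0 returns (0, (2))
H1 returns [9, 7, 0, (0, (2))]
= [9, 7, 0, (0, (2))]

Answer: (2)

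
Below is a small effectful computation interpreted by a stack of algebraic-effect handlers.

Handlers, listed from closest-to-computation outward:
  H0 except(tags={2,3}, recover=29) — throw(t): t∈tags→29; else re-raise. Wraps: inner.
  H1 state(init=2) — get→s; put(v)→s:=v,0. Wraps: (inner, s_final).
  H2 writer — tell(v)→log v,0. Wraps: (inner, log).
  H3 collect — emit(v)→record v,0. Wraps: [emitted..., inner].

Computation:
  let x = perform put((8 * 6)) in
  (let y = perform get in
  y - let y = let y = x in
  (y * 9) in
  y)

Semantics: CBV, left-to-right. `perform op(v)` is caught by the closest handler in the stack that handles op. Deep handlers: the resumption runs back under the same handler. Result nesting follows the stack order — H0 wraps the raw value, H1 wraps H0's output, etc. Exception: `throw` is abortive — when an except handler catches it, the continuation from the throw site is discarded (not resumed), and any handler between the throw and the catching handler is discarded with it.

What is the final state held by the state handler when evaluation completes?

Step-by-step:
put(48) @ H1 ⇒ s:=48
get @ H1 ⇒ 48
H0 returns 48
H1 returns (48, 48)
H2 returns ((48, 48), ())
H3 returns [((48, 48), ())]
= [((48, 48), ())]

Answer: 48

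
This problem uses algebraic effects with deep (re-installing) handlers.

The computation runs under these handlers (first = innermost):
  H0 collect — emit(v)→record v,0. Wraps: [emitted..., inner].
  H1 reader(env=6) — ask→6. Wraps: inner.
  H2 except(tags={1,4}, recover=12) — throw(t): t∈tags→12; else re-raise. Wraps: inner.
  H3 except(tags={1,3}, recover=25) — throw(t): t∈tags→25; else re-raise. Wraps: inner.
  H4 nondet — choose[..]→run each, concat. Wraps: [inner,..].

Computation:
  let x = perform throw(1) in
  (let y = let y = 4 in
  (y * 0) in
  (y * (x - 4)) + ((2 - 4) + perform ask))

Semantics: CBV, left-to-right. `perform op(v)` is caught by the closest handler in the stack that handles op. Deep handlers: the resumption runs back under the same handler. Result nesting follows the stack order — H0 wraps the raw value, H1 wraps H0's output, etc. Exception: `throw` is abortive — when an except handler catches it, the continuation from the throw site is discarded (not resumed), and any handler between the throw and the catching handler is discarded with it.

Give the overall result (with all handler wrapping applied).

Answer: [12]

Step-by-step:
throw(1) @ H2 caught ⇒ 12
H3 returns 12
H4 returns [12]
= [12]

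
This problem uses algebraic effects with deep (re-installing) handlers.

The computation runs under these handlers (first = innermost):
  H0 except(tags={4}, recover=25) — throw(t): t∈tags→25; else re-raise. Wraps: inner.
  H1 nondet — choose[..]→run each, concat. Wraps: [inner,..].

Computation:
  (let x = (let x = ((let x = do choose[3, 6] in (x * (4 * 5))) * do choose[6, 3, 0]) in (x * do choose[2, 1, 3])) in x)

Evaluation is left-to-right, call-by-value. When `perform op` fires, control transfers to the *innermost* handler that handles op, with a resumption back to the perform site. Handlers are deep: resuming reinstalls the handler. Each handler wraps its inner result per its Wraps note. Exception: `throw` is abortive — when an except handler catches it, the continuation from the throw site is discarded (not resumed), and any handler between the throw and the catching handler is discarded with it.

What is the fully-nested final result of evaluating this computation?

Answer: [720, 360, 1080, 360, 180, 540, 0, 0, 0, 1440, 720, 2160, 720, 360, 1080, 0, 0, 0]

Step-by-step:
choose[3, 6] @ H1
  branch[0] choose=3:
    choose[6, 3, 0] @ H1
      branch[0] choose=6:
        choose[2, 1, 3] @ H1
          branch[0] choose=2:
            H0 returns 720
            H1 returns [720]
          branch[1] choose=1:
            H0 returns 360
            H1 returns [360]
          branch[2] choose=3:
            H0 returns 1080
            H1 returns [1080]
      branch[1] choose=3:
        choose[2, 1, 3] @ H1
          branch[0] choose=2:
            H0 returns 360
            H1 returns [360]
          branch[1] choose=1:
            H0 returns 180
            H1 returns [180]
          branch[2] choose=3:
            H0 returns 540
            H1 returns [540]
      branch[2] choose=0:
        choose[2, 1, 3] @ H1
          branch[0] choose=2:
            H0 returns 0
            H1 returns [0]
          branch[1] choose=1:
            H0 returns 0
            H1 returns [0]
          branch[2] choose=3:
            H0 returns 0
            H1 returns [0]
  branch[1] choose=6:
    choose[6, 3, 0] @ H1
      branch[0] choose=6:
        choose[2, 1, 3] @ H1
          branch[0] choose=2:
            H0 returns 1440
            H1 returns [1440]
          branch[1] choose=1:
            H0 returns 720
            H1 returns [720]
          branch[2] choose=3:
            H0 returns 2160
            H1 returns [2160]
      branch[1] choose=3:
        choose[2, 1, 3] @ H1
          branch[0] choose=2:
            H0 returns 720
            H1 returns [720]
          branch[1] choose=1:
            H0 returns 360
            H1 returns [360]
          branch[2] choose=3:
            H0 returns 1080
            H1 returns [1080]
      branch[2] choose=0:
        choose[2, 1, 3] @ H1
          branch[0] choose=2:
            H0 returns 0
            H1 returns [0]
          branch[1] choose=1:
            H0 returns 0
            H1 returns [0]
          branch[2] choose=3:
            H0 returns 0
            H1 returns [0]
= [720, 360, 1080, 360, 180, 540, 0, 0, 0, 1440, 720, 2160, 720, 360, 1080, 0, 0, 0]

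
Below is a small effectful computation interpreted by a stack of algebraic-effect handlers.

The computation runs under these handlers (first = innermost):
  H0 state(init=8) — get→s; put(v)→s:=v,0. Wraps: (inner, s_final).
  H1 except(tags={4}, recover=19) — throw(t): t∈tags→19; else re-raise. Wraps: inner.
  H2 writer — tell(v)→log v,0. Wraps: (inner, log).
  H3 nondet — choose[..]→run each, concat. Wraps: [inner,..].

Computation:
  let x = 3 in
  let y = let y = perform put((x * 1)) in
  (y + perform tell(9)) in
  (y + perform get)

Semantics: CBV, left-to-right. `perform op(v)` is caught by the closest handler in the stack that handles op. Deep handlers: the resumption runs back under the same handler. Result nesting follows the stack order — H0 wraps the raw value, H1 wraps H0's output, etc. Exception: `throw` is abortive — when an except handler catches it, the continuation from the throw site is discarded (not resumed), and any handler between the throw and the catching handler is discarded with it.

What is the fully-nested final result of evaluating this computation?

Answer: [((3, 3), (9))]

Evaluation trace:
put(3) @ H0 ⇒ s:=3
tell(9) @ H2 ⇒ log+=9
get @ H0 ⇒ 3
H0 returns (3, 3)
H1 returns (3, 3)
H2 returns ((3, 3), (9))
H3 returns [((3, 3), (9))]
= [((3, 3), (9))]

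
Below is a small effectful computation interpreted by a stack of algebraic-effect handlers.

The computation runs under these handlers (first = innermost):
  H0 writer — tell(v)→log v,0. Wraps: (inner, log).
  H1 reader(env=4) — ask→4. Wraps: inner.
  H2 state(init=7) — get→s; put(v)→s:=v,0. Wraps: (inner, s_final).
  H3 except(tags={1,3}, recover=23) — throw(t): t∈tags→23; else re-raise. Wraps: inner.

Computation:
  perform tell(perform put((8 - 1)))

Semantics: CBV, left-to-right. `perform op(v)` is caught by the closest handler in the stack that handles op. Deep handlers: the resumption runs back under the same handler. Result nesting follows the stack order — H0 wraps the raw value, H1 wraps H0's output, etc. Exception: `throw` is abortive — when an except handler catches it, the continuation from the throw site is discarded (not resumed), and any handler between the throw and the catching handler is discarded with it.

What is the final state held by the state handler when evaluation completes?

Answer: 7

Evaluation trace:
put(7) @ H2 ⇒ s:=7
tell(0) @ H0 ⇒ log+=0
H0 returns (0, (0))
H1 returns (0, (0))
H2 returns ((0, (0)), 7)
H3 returns ((0, (0)), 7)
= ((0, (0)), 7)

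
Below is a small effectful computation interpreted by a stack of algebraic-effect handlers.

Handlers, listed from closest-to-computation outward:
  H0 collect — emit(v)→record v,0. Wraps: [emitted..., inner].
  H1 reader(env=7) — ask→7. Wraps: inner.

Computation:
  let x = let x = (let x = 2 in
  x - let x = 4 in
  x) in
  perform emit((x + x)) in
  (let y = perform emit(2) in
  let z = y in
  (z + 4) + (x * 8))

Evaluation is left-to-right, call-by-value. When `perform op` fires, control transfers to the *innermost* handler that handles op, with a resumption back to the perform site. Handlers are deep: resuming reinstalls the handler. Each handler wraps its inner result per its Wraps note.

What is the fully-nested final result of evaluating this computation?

Answer: [-4, 2, 4]

Evaluation trace:
emit(-4) @ H0 ⇒ out+=-4
emit(2) @ H0 ⇒ out+=2
H0 returns [-4, 2, 4]
H1 returns [-4, 2, 4]
= [-4, 2, 4]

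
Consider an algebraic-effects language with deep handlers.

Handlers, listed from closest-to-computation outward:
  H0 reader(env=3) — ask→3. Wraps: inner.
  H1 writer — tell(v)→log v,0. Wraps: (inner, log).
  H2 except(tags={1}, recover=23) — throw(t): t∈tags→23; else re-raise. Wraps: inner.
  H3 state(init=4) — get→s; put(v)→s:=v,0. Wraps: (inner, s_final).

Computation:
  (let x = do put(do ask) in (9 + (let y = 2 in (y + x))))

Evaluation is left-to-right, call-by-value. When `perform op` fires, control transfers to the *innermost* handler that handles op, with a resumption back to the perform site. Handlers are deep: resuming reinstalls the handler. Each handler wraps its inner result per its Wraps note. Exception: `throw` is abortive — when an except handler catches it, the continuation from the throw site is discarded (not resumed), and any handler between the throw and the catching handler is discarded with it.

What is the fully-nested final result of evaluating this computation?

Evaluation trace:
ask @ H0 ⇒ 3
put(3) @ H3 ⇒ s:=3
H0 returns 11
H1 returns (11, ())
H2 returns (11, ())
H3 returns ((11, ()), 3)
= ((11, ()), 3)

Answer: ((11, ()), 3)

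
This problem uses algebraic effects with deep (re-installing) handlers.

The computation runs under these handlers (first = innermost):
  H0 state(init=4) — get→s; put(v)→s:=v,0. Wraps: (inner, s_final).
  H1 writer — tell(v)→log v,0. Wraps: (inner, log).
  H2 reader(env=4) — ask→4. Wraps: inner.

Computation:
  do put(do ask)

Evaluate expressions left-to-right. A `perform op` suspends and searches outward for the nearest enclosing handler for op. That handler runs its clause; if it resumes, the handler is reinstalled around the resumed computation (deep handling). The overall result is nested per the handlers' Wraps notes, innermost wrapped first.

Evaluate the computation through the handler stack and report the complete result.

Answer: ((0, 4), ())

Step-by-step:
ask @ H2 ⇒ 4
put(4) @ H0 ⇒ s:=4
H0 returns (0, 4)
H1 returns ((0, 4), ())
H2 returns ((0, 4), ())
= ((0, 4), ())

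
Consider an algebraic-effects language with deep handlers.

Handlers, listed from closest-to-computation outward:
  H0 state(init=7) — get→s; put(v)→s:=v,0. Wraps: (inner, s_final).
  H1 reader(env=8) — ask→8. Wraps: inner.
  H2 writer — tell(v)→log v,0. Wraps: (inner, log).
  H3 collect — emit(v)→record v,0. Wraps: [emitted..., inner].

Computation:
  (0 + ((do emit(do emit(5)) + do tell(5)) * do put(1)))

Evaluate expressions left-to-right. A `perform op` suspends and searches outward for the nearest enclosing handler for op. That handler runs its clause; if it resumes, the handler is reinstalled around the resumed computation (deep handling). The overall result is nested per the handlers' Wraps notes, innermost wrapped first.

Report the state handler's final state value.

Answer: 1

Evaluation trace:
emit(5) @ H3 ⇒ out+=5
emit(0) @ H3 ⇒ out+=0
tell(5) @ H2 ⇒ log+=5
put(1) @ H0 ⇒ s:=1
H0 returns (0, 1)
H1 returns (0, 1)
H2 returns ((0, 1), (5))
H3 returns [5, 0, ((0, 1), (5))]
= [5, 0, ((0, 1), (5))]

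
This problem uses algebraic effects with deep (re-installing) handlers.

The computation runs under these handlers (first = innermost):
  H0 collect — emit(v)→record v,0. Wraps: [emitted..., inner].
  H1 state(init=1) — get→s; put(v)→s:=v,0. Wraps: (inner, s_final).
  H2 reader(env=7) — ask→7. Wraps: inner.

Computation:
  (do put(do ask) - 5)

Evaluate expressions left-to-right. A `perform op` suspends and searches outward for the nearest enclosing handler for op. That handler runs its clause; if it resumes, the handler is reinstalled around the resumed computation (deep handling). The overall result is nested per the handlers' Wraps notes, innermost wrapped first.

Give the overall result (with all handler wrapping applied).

Answer: ([-5], 7)

Evaluation trace:
ask @ H2 ⇒ 7
put(7) @ H1 ⇒ s:=7
H0 returns [-5]
H1 returns ([-5], 7)
H2 returns ([-5], 7)
= ([-5], 7)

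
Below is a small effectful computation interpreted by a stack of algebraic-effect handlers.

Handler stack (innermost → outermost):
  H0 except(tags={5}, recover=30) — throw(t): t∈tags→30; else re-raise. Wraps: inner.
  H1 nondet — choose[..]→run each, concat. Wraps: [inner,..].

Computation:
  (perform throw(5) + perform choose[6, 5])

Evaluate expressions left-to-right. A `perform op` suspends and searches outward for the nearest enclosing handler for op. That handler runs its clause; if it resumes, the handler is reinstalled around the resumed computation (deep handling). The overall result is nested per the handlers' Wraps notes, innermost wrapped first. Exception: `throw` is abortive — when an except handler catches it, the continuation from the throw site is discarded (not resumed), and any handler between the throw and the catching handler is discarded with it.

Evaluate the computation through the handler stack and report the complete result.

Answer: [30]

Working:
throw(5) @ H0 caught ⇒ 30
H1 returns [30]
= [30]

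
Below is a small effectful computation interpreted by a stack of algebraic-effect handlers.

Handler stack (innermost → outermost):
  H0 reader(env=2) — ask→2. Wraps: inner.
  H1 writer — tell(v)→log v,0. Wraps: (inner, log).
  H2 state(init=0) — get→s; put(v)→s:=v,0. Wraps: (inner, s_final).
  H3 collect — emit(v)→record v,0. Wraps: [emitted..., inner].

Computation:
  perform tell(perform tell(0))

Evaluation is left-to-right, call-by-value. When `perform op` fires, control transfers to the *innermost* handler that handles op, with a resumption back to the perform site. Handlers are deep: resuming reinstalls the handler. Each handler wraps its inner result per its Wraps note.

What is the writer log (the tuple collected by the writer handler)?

Step-by-step:
tell(0) @ H1 ⇒ log+=0
tell(0) @ H1 ⇒ log+=0
H0 returns 0
H1 returns (0, (0, 0))
H2 returns ((0, (0, 0)), 0)
H3 returns [((0, (0, 0)), 0)]
= [((0, (0, 0)), 0)]

Answer: (0, 0)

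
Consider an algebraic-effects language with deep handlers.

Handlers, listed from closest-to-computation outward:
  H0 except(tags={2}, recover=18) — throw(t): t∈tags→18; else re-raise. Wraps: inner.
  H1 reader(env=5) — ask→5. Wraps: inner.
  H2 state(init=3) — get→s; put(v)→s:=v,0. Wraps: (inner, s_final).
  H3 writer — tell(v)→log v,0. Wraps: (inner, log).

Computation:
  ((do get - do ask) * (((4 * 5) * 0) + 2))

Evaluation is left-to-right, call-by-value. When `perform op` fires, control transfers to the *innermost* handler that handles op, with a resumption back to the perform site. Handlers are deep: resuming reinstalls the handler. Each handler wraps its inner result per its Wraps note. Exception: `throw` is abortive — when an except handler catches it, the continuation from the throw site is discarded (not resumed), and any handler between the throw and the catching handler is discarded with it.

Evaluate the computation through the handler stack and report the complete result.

Step-by-step:
get @ H2 ⇒ 3
ask @ H1 ⇒ 5
H0 returns -4
H1 returns -4
H2 returns (-4, 3)
H3 returns ((-4, 3), ())
= ((-4, 3), ())

Answer: ((-4, 3), ())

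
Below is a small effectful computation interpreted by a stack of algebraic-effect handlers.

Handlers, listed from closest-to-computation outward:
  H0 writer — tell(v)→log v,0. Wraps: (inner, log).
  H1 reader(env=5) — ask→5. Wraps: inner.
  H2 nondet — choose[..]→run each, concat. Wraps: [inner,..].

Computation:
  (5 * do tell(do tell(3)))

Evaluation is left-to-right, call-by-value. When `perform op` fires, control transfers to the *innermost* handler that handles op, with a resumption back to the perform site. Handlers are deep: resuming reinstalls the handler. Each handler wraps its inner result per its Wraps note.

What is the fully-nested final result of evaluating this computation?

Evaluation trace:
tell(3) @ H0 ⇒ log+=3
tell(0) @ H0 ⇒ log+=0
H0 returns (0, (3, 0))
H1 returns (0, (3, 0))
H2 returns [(0, (3, 0))]
= [(0, (3, 0))]

Answer: [(0, (3, 0))]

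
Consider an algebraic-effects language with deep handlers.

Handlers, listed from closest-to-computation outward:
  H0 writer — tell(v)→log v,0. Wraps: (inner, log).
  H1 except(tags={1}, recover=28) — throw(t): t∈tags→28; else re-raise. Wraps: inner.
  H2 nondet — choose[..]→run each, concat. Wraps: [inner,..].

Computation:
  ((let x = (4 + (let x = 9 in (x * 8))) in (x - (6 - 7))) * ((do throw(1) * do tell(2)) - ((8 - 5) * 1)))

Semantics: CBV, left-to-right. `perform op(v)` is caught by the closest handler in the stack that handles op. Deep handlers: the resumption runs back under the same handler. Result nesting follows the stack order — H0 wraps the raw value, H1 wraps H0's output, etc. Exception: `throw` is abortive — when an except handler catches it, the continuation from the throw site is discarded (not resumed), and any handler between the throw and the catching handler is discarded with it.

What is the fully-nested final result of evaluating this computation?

Answer: [28]

Step-by-step:
throw(1) @ H1 caught ⇒ 28
H2 returns [28]
= [28]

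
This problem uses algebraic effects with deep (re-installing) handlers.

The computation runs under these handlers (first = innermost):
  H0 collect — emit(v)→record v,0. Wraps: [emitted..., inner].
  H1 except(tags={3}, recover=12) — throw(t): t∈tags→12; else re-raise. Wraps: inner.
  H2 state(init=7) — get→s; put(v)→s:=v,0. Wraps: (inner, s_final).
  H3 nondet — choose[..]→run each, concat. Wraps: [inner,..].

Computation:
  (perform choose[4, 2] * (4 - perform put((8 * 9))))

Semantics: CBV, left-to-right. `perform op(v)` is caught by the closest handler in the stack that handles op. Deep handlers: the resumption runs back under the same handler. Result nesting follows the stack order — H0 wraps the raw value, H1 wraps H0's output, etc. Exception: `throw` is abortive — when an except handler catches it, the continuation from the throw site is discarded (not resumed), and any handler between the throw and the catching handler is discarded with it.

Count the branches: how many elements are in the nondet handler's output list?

Step-by-step:
choose[4, 2] @ H3
  branch[0] choose=4:
    put(72) @ H2 ⇒ s:=72
    H0 returns [16]
    H1 returns [16]
    H2 returns ([16], 72)
    H3 returns [([16], 72)]
  branch[1] choose=2:
    put(72) @ H2 ⇒ s:=72
    H0 returns [8]
    H1 returns [8]
    H2 returns ([8], 72)
    H3 returns [([8], 72)]
= [([16], 72), ([8], 72)]

Answer: 2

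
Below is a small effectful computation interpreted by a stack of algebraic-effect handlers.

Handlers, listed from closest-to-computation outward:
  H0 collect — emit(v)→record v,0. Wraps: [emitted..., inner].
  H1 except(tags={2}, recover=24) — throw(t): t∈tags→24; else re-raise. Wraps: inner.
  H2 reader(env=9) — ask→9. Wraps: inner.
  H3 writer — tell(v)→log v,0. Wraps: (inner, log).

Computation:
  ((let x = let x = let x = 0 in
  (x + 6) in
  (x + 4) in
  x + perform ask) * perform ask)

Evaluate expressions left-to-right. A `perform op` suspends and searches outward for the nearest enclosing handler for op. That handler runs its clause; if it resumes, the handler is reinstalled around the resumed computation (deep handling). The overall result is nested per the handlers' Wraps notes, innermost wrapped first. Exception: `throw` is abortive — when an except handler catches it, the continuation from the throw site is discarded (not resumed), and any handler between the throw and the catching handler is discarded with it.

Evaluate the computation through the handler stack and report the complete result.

Evaluation trace:
ask @ H2 ⇒ 9
ask @ H2 ⇒ 9
H0 returns [171]
H1 returns [171]
H2 returns [171]
H3 returns ([171], ())
= ([171], ())

Answer: ([171], ())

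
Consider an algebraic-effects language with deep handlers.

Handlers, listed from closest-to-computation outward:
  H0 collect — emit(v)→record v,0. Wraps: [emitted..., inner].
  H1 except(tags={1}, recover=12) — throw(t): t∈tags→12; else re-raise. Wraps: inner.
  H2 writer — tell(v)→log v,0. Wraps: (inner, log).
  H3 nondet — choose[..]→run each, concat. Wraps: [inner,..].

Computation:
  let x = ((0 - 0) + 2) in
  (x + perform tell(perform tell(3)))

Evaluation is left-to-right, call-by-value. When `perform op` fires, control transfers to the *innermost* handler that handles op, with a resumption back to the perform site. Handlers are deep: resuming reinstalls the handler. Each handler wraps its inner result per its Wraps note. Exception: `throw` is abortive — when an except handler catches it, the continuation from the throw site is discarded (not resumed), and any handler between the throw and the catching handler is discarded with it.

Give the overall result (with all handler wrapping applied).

Answer: [([2], (3, 0))]

Step-by-step:
tell(3) @ H2 ⇒ log+=3
tell(0) @ H2 ⇒ log+=0
H0 returns [2]
H1 returns [2]
H2 returns ([2], (3, 0))
H3 returns [([2], (3, 0))]
= [([2], (3, 0))]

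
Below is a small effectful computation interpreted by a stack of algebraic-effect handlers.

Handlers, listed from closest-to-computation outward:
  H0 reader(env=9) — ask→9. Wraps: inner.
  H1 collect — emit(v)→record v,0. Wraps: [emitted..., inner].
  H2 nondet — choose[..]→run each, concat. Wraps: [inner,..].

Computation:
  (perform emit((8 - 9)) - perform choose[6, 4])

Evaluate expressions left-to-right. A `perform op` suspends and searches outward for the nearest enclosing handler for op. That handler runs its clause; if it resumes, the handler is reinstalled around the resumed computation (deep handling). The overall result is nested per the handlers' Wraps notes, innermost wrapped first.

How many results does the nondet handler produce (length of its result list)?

Step-by-step:
emit(-1) @ H1 ⇒ out+=-1
choose[6, 4] @ H2
  branch[0] choose=6:
    H0 returns -6
    H1 returns [-1, -6]
    H2 returns [[-1, -6]]
  branch[1] choose=4:
    H0 returns -4
    H1 returns [-1, -4]
    H2 returns [[-1, -4]]
= [[-1, -6], [-1, -4]]

Answer: 2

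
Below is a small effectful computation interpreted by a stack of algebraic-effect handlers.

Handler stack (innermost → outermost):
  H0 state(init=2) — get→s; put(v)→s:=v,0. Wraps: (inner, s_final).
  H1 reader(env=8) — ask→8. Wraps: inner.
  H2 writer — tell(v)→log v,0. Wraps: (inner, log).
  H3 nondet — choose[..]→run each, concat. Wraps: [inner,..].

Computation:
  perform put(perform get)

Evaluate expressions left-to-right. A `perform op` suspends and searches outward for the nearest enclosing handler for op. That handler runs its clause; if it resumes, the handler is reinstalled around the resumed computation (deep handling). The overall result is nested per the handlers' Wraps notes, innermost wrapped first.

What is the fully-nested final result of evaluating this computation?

Evaluation trace:
get @ H0 ⇒ 2
put(2) @ H0 ⇒ s:=2
H0 returns (0, 2)
H1 returns (0, 2)
H2 returns ((0, 2), ())
H3 returns [((0, 2), ())]
= [((0, 2), ())]

Answer: [((0, 2), ())]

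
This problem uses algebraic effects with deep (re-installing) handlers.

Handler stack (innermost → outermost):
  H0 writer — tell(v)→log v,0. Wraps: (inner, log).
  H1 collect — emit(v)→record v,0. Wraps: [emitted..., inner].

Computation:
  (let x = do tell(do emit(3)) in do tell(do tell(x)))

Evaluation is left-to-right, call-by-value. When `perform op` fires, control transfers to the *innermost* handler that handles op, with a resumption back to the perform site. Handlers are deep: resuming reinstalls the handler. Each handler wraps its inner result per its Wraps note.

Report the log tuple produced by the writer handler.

Answer: (0, 0, 0)

Evaluation trace:
emit(3) @ H1 ⇒ out+=3
tell(0) @ H0 ⇒ log+=0
tell(0) @ H0 ⇒ log+=0
tell(0) @ H0 ⇒ log+=0
H0 returns (0, (0, 0, 0))
H1 returns [3, (0, (0, 0, 0))]
= [3, (0, (0, 0, 0))]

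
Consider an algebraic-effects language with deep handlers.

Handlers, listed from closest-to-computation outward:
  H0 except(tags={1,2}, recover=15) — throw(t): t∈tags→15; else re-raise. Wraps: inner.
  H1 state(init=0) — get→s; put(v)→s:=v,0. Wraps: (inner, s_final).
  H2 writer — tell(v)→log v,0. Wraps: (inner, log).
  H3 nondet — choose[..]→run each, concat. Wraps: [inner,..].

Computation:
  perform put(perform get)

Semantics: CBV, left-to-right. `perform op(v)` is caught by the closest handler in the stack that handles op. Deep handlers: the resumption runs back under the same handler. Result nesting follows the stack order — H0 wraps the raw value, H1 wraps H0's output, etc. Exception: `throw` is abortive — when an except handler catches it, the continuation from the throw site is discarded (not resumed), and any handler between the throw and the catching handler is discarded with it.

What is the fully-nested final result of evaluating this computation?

Answer: [((0, 0), ())]

Step-by-step:
get @ H1 ⇒ 0
put(0) @ H1 ⇒ s:=0
H0 returns 0
H1 returns (0, 0)
H2 returns ((0, 0), ())
H3 returns [((0, 0), ())]
= [((0, 0), ())]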